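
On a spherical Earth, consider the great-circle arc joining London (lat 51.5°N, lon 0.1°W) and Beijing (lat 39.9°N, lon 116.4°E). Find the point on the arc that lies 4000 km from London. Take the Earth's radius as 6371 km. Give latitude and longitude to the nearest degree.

Convert each endpoint to a unit vector on the sphere (x = cos φ cos λ, y = cos φ sin λ, z = sin φ).
The central angle between the endpoints is δ = arccos(p₁·p₂) ≈ 1.278 rad (73.2°). The total great-circle distance is δ·R ≈ 1.278 × 6371 ≈ 8140 km, so the target fraction is f = 4000/8140 ≈ 0.491.
Interpolate at f ≈ 0.491 with slerp weights a = sin((1−f)δ)/sin δ ≈ 0.632, b = sin(fδ)/sin δ ≈ 0.614.
p = a·p₁ + b·p₂ ≈ (0.184, 0.421, 0.888); φ = arcsin(p_z) ≈ 62.65°, λ = atan2(p_y, p_x) ≈ 66.37°.

≈ lat 63°N, lon 66°E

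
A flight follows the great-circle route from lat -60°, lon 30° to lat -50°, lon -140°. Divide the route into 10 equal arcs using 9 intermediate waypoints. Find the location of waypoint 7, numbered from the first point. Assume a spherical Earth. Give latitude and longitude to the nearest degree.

Convert each endpoint to a unit vector on the sphere (x = cos φ cos λ, y = cos φ sin λ, z = sin φ).
The central angle between the endpoints is δ = arccos(p₁·p₂) ≈ 1.217 rad (69.7°).
Interpolate at f = 7/10 with slerp weights a = sin((1−f)δ)/sin δ ≈ 0.381, b = sin(fδ)/sin δ ≈ 0.802.
p = a·p₁ + b·p₂ ≈ (-0.230, -0.236, -0.944); φ = arcsin(p_z) ≈ -70.74°, λ = atan2(p_y, p_x) ≈ -134.25°.

≈ lat -71°, lon -134°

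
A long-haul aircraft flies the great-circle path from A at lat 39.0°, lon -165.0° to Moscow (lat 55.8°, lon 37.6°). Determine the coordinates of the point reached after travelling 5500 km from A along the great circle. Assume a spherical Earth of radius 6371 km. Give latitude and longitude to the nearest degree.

≈ lat 80°, lon 118°

Convert each endpoint to a unit vector on the sphere (x = cos φ cos λ, y = cos φ sin λ, z = sin φ).
The central angle between the endpoints is δ = arccos(p₁·p₂) ≈ 1.453 rad (83.3°). The total great-circle distance is δ·R ≈ 1.453 × 6371 ≈ 9259 km, so the target fraction is f = 5500/9259 ≈ 0.594.
Interpolate at f ≈ 0.594 with slerp weights a = sin((1−f)δ)/sin δ ≈ 0.560, b = sin(fδ)/sin δ ≈ 0.765.
p = a·p₁ + b·p₂ ≈ (-0.080, 0.150, 0.986); φ = arcsin(p_z) ≈ 80.23°, λ = atan2(p_y, p_x) ≈ 118.04°.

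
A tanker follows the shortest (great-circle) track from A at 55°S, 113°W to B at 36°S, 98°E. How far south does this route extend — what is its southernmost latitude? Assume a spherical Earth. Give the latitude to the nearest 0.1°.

The great circle lies in the plane with unit normal n̂ = (p₁ × p₂)/|p₁ × p₂|.
Here n̂_z ≈ -0.240; the vertex latitude is φ_max = arccos|n̂_z| ≈ 76.1°.
Check via Clairaut: cos φ_max = |cos φ₁| · sin C = cos(55.0°)·sin(155.3°) ≈ 0.240, again giving ≈ 76.1°.

≈ 76.1°S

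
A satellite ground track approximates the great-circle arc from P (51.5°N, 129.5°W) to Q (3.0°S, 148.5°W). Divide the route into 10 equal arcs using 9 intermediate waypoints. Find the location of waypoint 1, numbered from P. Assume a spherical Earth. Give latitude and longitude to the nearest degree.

From cos δ = sin φ₁ sin φ₂ + cos φ₁ cos φ₂ cos Δλ, the central angle is δ ≈ 0.992 rad (56.8°).
Interpolate at f = 1/10 with slerp weights a = sin((1−f)δ)/sin δ ≈ 0.930, b = sin(fδ)/sin δ ≈ 0.118.
p = a·p₁ + b·p₂ ≈ (-0.469, -0.509, 0.722); φ = arcsin(p_z) ≈ 46.21°, λ = atan2(p_y, p_x) ≈ -132.69°.

≈ (46°N, 133°W)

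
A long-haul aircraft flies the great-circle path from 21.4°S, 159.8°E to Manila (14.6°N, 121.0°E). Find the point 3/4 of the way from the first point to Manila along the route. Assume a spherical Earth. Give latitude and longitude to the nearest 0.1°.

≈ 5.6°N, 130.7°E

Convert each endpoint to a unit vector on the sphere (x = cos φ cos λ, y = cos φ sin λ, z = sin φ).
The central angle between the endpoints is δ = arccos(p₁·p₂) ≈ 0.914 rad (52.4°).
Interpolate at f = 3/4 with slerp weights a = sin((1−f)δ)/sin δ ≈ 0.286, b = sin(fδ)/sin δ ≈ 0.799.
p = a·p₁ + b·p₂ ≈ (-0.648, 0.755, 0.097); φ = arcsin(p_z) ≈ 5.57°, λ = atan2(p_y, p_x) ≈ 130.65°.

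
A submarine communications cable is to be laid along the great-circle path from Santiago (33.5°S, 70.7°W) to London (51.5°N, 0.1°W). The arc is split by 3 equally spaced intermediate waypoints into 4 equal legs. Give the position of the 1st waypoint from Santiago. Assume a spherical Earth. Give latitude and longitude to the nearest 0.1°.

≈ 11.7°S, 54.8°W

Write both endpoints as unit vectors p₁, p₂ with components (cos φ cos λ, cos φ sin λ, sin φ).
The central angle between the endpoints is δ = arccos(p₁·p₂) ≈ 1.833 rad (105.0°).
Interpolate at f = 1/4 with slerp weights a = sin((1−f)δ)/sin δ ≈ 1.016, b = sin(fδ)/sin δ ≈ 0.458.
p = a·p₁ + b·p₂ ≈ (0.565, -0.800, -0.202); φ = arcsin(p_z) ≈ -11.66°, λ = atan2(p_y, p_x) ≈ -54.76°.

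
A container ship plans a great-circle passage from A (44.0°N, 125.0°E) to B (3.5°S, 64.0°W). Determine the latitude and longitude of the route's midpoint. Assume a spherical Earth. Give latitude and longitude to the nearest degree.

Write both endpoints as unit vectors p₁, p₂ with components (cos φ cos λ, cos φ sin λ, sin φ).
The central angle between the endpoints is δ = arccos(p₁·p₂) ≈ 2.421 rad (138.7°).
Interpolate at f = 1/2 with slerp weights a = sin((1−f)δ)/sin δ ≈ 1.419, b = sin(fδ)/sin δ ≈ 1.419.
p = a·p₁ + b·p₂ ≈ (0.035, -0.437, 0.899); φ = arcsin(p_z) ≈ 64.01°, λ = atan2(p_y, p_x) ≈ -85.37°.

≈ (64°N, 85°W)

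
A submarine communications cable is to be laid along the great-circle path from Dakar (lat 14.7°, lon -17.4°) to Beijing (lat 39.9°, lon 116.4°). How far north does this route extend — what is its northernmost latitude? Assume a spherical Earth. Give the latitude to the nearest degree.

≈ 55°

The great circle lies in the plane with unit normal n̂ = (p₁ × p₂)/|p₁ × p₂|.
Here n̂_z ≈ +0.572; the vertex latitude is φ_max = arccos|n̂_z| ≈ 55.1°.
Check via Clairaut: cos φ_max = |cos φ₁| · sin C = cos(14.7°)·sin(36.2°) ≈ 0.572, again giving ≈ 55.1°.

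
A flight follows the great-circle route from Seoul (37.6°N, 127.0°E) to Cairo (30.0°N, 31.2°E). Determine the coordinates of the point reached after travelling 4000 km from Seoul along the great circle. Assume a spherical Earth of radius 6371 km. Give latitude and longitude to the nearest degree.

≈ 45°N, 79°E

Write both endpoints as unit vectors p₁, p₂ with components (cos φ cos λ, cos φ sin λ, sin φ).
The central angle between the endpoints is δ = arccos(p₁·p₂) ≈ 1.333 rad (76.4°). The total great-circle distance is δ·R ≈ 1.333 × 6371 ≈ 8491 km, so the target fraction is f = 4000/8491 ≈ 0.471.
Interpolate at f ≈ 0.471 with slerp weights a = sin((1−f)δ)/sin δ ≈ 0.667, b = sin(fδ)/sin δ ≈ 0.604.
p = a·p₁ + b·p₂ ≈ (0.130, 0.693, 0.709); φ = arcsin(p_z) ≈ 45.16°, λ = atan2(p_y, p_x) ≈ 79.39°.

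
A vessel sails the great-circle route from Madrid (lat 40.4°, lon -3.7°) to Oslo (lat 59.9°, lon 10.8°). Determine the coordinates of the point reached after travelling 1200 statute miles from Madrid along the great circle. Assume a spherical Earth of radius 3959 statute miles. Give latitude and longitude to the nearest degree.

≈ lat 56°, lon 7°

Write both endpoints as unit vectors p₁, p₂ with components (cos φ cos λ, cos φ sin λ, sin φ).
The central angle between the endpoints is δ = arccos(p₁·p₂) ≈ 0.375 rad (21.5°). The total great-circle distance is δ·R ≈ 0.375 × 3959 ≈ 1485 mi, so the target fraction is f = 1200/1485 ≈ 0.808.
Interpolate at f ≈ 0.808 with slerp weights a = sin((1−f)δ)/sin δ ≈ 0.196, b = sin(fδ)/sin δ ≈ 0.815.
p = a·p₁ + b·p₂ ≈ (0.551, 0.067, 0.832); φ = arcsin(p_z) ≈ 56.32°, λ = atan2(p_y, p_x) ≈ 6.93°.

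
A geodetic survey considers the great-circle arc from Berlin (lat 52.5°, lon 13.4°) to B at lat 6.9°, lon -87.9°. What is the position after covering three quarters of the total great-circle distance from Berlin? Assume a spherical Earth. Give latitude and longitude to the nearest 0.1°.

Convert each endpoint to a unit vector on the sphere (x = cos φ cos λ, y = cos φ sin λ, z = sin φ).
The central angle between the endpoints is δ = arccos(p₁·p₂) ≈ 1.594 rad (91.3°).
Interpolate at f = 3/4 with slerp weights a = sin((1−f)δ)/sin δ ≈ 0.388, b = sin(fδ)/sin δ ≈ 0.931.
p = a·p₁ + b·p₂ ≈ (0.264, -0.869, 0.420); φ = arcsin(p_z) ≈ 24.82°, λ = atan2(p_y, p_x) ≈ -73.11°.

≈ lat 24.8°, lon -73.1°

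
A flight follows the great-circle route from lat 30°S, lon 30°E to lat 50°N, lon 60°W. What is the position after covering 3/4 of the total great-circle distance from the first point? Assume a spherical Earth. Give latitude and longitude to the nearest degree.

Write both endpoints as unit vectors p₁, p₂ with components (cos φ cos λ, cos φ sin λ, sin φ).
The central angle between the endpoints is δ = arccos(p₁·p₂) ≈ 1.964 rad (112.5°).
Interpolate at f = 3/4 with slerp weights a = sin((1−f)δ)/sin δ ≈ 0.510, b = sin(fδ)/sin δ ≈ 1.077.
p = a·p₁ + b·p₂ ≈ (0.729, -0.379, 0.570); φ = arcsin(p_z) ≈ 34.76°, λ = atan2(p_y, p_x) ≈ -27.45°.

≈ lat 35°N, lon 27°W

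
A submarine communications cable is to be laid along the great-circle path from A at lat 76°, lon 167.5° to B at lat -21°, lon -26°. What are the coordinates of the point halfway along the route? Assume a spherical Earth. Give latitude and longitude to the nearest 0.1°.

≈ lat 41.1°, lon -30.6°

Write both endpoints as unit vectors p₁, p₂ with components (cos φ cos λ, cos φ sin λ, sin φ).
The central angle between the endpoints is δ = arccos(p₁·p₂) ≈ 2.174 rad (124.6°).
Interpolate at f = 1/2 with slerp weights a = sin((1−f)δ)/sin δ ≈ 1.075, b = sin(fδ)/sin δ ≈ 1.075.
p = a·p₁ + b·p₂ ≈ (0.648, -0.384, 0.658); φ = arcsin(p_z) ≈ 41.13°, λ = atan2(p_y, p_x) ≈ -30.62°.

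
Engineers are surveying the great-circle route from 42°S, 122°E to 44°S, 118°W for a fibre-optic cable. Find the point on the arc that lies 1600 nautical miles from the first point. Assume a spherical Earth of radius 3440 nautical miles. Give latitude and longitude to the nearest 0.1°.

Write both endpoints as unit vectors p₁, p₂ with components (cos φ cos λ, cos φ sin λ, sin φ).
The central angle between the endpoints is δ = arccos(p₁·p₂) ≈ 1.372 rad (78.6°). The total great-circle distance is δ·R ≈ 1.372 × 3440 ≈ 4720 nmi, so the target fraction is f = 1600/4720 ≈ 0.339.
Interpolate at f ≈ 0.339 with slerp weights a = sin((1−f)δ)/sin δ ≈ 0.803, b = sin(fδ)/sin δ ≈ 0.458.
p = a·p₁ + b·p₂ ≈ (-0.471, 0.216, -0.855); φ = arcsin(p_z) ≈ -58.80°, λ = atan2(p_y, p_x) ≈ 155.39°.

≈ 58.8°S, 155.4°E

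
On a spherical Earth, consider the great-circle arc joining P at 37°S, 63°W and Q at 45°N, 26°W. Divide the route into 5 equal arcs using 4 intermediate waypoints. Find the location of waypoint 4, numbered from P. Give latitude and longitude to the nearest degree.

≈ 29°N, 36°W

Write both endpoints as unit vectors p₁, p₂ with components (cos φ cos λ, cos φ sin λ, sin φ).
The central angle between the endpoints is δ = arccos(p₁·p₂) ≈ 1.545 rad (88.5°).
Interpolate at f = 4/5 with slerp weights a = sin((1−f)δ)/sin δ ≈ 0.304, b = sin(fδ)/sin δ ≈ 0.945.
p = a·p₁ + b·p₂ ≈ (0.711, -0.509, 0.485); φ = arcsin(p_z) ≈ 29.01°, λ = atan2(p_y, p_x) ≈ -35.63°.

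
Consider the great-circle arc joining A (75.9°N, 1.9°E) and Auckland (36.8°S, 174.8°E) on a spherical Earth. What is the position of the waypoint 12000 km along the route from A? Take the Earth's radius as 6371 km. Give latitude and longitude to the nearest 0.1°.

≈ (4.0°S, 173.3°E)

Convert each endpoint to a unit vector on the sphere (x = cos φ cos λ, y = cos φ sin λ, z = sin φ).
The central angle between the endpoints is δ = arccos(p₁·p₂) ≈ 2.457 rad (140.8°). The total great-circle distance is δ·R ≈ 2.457 × 6371 ≈ 15652 km, so the target fraction is f = 12000/15652 ≈ 0.767.
Interpolate at f ≈ 0.767 with slerp weights a = sin((1−f)δ)/sin δ ≈ 0.857, b = sin(fδ)/sin δ ≈ 1.504.
p = a·p₁ + b·p₂ ≈ (-0.991, 0.116, -0.069); φ = arcsin(p_z) ≈ -3.98°, λ = atan2(p_y, p_x) ≈ 173.32°.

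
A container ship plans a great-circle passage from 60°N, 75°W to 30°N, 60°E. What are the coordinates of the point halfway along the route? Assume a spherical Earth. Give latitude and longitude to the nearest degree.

Convert each endpoint to a unit vector on the sphere (x = cos φ cos λ, y = cos φ sin λ, z = sin φ).
The central angle between the endpoints is δ = arccos(p₁·p₂) ≈ 1.444 rad (82.7°).
Interpolate at f = 1/2 with slerp weights a = sin((1−f)δ)/sin δ ≈ 0.666, b = sin(fδ)/sin δ ≈ 0.666.
p = a·p₁ + b·p₂ ≈ (0.375, 0.178, 0.910); φ = arcsin(p_z) ≈ 65.50°, λ = atan2(p_y, p_x) ≈ 25.40°.

≈ 65°N, 25°E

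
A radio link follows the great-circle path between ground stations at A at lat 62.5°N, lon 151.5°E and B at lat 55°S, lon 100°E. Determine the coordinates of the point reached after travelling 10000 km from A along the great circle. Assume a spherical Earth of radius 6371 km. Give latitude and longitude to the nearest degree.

Write both endpoints as unit vectors p₁, p₂ with components (cos φ cos λ, cos φ sin λ, sin φ).
The central angle between the endpoints is δ = arccos(p₁·p₂) ≈ 2.167 rad (124.2°). The total great-circle distance is δ·R ≈ 2.167 × 6371 ≈ 13808 km, so the target fraction is f = 10000/13808 ≈ 0.724.
Interpolate at f ≈ 0.724 with slerp weights a = sin((1−f)δ)/sin δ ≈ 0.680, b = sin(fδ)/sin δ ≈ 1.209.
p = a·p₁ + b·p₂ ≈ (-0.396, 0.833, -0.387); φ = arcsin(p_z) ≈ -22.76°, λ = atan2(p_y, p_x) ≈ 115.46°.

≈ lat 23°S, lon 115°E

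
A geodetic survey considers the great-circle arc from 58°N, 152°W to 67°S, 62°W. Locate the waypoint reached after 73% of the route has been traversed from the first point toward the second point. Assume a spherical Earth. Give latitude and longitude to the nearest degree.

Write both endpoints as unit vectors p₁, p₂ with components (cos φ cos λ, cos φ sin λ, sin φ).
The central angle between the endpoints is δ = arccos(p₁·p₂) ≈ 2.466 rad (141.3°).
Interpolate at f = 0.73 with slerp weights a = sin((1−f)δ)/sin δ ≈ 0.989, b = sin(fδ)/sin δ ≈ 1.558.
p = a·p₁ + b·p₂ ≈ (-0.177, -0.783, -0.596); φ = arcsin(p_z) ≈ -36.57°, λ = atan2(p_y, p_x) ≈ -102.71°.

≈ 37°S, 103°W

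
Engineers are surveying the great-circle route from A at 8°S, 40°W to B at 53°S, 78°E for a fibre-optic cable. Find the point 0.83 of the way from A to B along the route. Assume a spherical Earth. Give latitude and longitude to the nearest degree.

Convert each endpoint to a unit vector on the sphere (x = cos φ cos λ, y = cos φ sin λ, z = sin φ).
The central angle between the endpoints is δ = arccos(p₁·p₂) ≈ 1.740 rad (99.7°).
Interpolate at f = 0.83 with slerp weights a = sin((1−f)δ)/sin δ ≈ 0.296, b = sin(fδ)/sin δ ≈ 1.006.
p = a·p₁ + b·p₂ ≈ (0.350, 0.404, -0.845); φ = arcsin(p_z) ≈ -57.67°, λ = atan2(p_y, p_x) ≈ 49.08°.

≈ 58°S, 49°E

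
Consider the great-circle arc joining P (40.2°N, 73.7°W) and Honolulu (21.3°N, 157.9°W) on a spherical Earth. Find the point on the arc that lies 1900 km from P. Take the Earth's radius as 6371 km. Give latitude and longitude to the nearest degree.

Convert each endpoint to a unit vector on the sphere (x = cos φ cos λ, y = cos φ sin λ, z = sin φ).
The central angle between the endpoints is δ = arccos(p₁·p₂) ≈ 1.259 rad (72.2°). The total great-circle distance is δ·R ≈ 1.259 × 6371 ≈ 8024 km, so the target fraction is f = 1900/8024 ≈ 0.237.
Interpolate at f ≈ 0.237 with slerp weights a = sin((1−f)δ)/sin δ ≈ 0.861, b = sin(fδ)/sin δ ≈ 0.309.
p = a·p₁ + b·p₂ ≈ (-0.082, -0.740, 0.668); φ = arcsin(p_z) ≈ 41.92°, λ = atan2(p_y, p_x) ≈ -96.31°.

≈ (42°N, 96°W)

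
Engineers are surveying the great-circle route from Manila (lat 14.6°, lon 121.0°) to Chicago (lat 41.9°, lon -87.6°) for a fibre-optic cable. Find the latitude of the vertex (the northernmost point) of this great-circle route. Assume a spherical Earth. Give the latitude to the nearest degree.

The great circle lies in the plane with unit normal n̂ = (p₁ × p₂)/|p₁ × p₂|.
Here n̂_z ≈ +0.389; the vertex latitude is φ_max = arccos|n̂_z| ≈ 67.1°.

≈ 67°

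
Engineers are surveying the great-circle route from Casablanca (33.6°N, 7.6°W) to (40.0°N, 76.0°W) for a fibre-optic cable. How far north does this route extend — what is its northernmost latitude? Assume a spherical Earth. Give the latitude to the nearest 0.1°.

The great circle lies in the plane with unit normal n̂ = (p₁ × p₂)/|p₁ × p₂|.
Here n̂_z ≈ -0.735; the vertex latitude is φ_max = arccos|n̂_z| ≈ 42.7°.

≈ 42.7°N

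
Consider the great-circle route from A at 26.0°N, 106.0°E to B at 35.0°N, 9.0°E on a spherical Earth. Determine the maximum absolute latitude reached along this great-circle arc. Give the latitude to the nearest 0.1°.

The great circle lies in the plane with unit normal n̂ = (p₁ × p₂)/|p₁ × p₂|.
Here n̂_z ≈ -0.741; the vertex latitude is φ_max = arccos|n̂_z| ≈ 42.2°.

≈ 42.2°N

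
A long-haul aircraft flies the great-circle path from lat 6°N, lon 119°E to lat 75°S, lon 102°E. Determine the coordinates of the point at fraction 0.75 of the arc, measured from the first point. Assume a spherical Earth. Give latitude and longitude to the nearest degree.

≈ lat 55°S, lon 112°E

Convert each endpoint to a unit vector on the sphere (x = cos φ cos λ, y = cos φ sin λ, z = sin φ).
The central angle between the endpoints is δ = arccos(p₁·p₂) ≈ 1.425 rad (81.7°).
Interpolate at f = 0.75 with slerp weights a = sin((1−f)δ)/sin δ ≈ 0.353, b = sin(fδ)/sin δ ≈ 0.886.
p = a·p₁ + b·p₂ ≈ (-0.218, 0.531, -0.819); φ = arcsin(p_z) ≈ -54.98°, λ = atan2(p_y, p_x) ≈ 112.29°.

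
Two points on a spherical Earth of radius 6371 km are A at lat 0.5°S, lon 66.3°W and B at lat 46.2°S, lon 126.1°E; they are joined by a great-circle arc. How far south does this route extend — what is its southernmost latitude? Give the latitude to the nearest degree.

The great circle lies in the plane with unit normal n̂ = (p₁ × p₂)/|p₁ × p₂|.
Here n̂_z ≈ -0.200; the vertex latitude is φ_max = arccos|n̂_z| ≈ 78.5°.
Check via Clairaut: cos φ_max = |cos φ₁| · sin C = cos(0.5°)·sin(168.5°) ≈ 0.200, again giving ≈ 78.5°.

≈ 78°S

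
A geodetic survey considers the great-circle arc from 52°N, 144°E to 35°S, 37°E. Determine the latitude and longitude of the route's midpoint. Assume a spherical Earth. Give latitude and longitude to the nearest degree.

≈ 14°N, 80°E

Convert each endpoint to a unit vector on the sphere (x = cos φ cos λ, y = cos φ sin λ, z = sin φ).
The central angle between the endpoints is δ = arccos(p₁·p₂) ≈ 2.214 rad (126.8°).
Interpolate at f = 1/2 with slerp weights a = sin((1−f)δ)/sin δ ≈ 1.117, b = sin(fδ)/sin δ ≈ 1.117.
p = a·p₁ + b·p₂ ≈ (0.174, 0.955, 0.240); φ = arcsin(p_z) ≈ 13.86°, λ = atan2(p_y, p_x) ≈ 79.65°.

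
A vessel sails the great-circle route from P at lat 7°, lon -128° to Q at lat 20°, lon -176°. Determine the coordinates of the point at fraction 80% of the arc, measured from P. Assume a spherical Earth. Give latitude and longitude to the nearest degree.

≈ lat 18°, lon -166°

Write both endpoints as unit vectors p₁, p₂ with components (cos φ cos λ, cos φ sin λ, sin φ).
The central angle between the endpoints is δ = arccos(p₁·p₂) ≈ 0.842 rad (48.3°).
Interpolate at f = 0.80 with slerp weights a = sin((1−f)δ)/sin δ ≈ 0.225, b = sin(fδ)/sin δ ≈ 0.836.
p = a·p₁ + b·p₂ ≈ (-0.921, -0.231, 0.313); φ = arcsin(p_z) ≈ 18.26°, λ = atan2(p_y, p_x) ≈ -165.95°.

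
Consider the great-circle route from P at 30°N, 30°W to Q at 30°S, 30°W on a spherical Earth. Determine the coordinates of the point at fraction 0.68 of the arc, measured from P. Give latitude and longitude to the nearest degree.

The haversine formula gives a central angle δ ≈ 1.047 rad (60.0°) between the endpoints.
Interpolate at f = 0.68 with slerp weights a = sin((1−f)δ)/sin δ ≈ 0.380, b = sin(fδ)/sin δ ≈ 0.755.
p = a·p₁ + b·p₂ ≈ (0.851, -0.491, -0.187); φ = arcsin(p_z) ≈ -10.80°, λ = atan2(p_y, p_x) ≈ -30.00°.

≈ 11°S, 30°W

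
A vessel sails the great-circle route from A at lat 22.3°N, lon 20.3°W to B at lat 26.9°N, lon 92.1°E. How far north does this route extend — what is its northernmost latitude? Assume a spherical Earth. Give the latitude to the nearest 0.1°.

The great circle lies in the plane with unit normal n̂ = (p₁ × p₂)/|p₁ × p₂|.
Here n̂_z ≈ +0.771; the vertex latitude is φ_max = arccos|n̂_z| ≈ 39.6°.

≈ 39.6°N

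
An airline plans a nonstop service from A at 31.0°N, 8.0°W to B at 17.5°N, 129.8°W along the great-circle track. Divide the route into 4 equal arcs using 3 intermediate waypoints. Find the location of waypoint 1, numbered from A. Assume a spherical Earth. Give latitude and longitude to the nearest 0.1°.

≈ 41.8°N, 38.3°W

Convert each endpoint to a unit vector on the sphere (x = cos φ cos λ, y = cos φ sin λ, z = sin φ).
The central angle between the endpoints is δ = arccos(p₁·p₂) ≈ 1.850 rad (106.0°).
Interpolate at f = 1/4 with slerp weights a = sin((1−f)δ)/sin δ ≈ 1.023, b = sin(fδ)/sin δ ≈ 0.464.
p = a·p₁ + b·p₂ ≈ (0.585, -0.462, 0.666); φ = arcsin(p_z) ≈ 41.80°, λ = atan2(p_y, p_x) ≈ -38.32°.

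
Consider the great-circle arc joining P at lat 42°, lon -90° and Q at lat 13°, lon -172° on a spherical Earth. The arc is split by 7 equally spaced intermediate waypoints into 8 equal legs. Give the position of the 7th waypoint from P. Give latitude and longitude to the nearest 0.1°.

≈ lat 19.0°, lon -164.4°

Convert each endpoint to a unit vector on the sphere (x = cos φ cos λ, y = cos φ sin λ, z = sin φ).
The central angle between the endpoints is δ = arccos(p₁·p₂) ≈ 1.317 rad (75.4°).
Interpolate at f = 7/8 with slerp weights a = sin((1−f)δ)/sin δ ≈ 0.169, b = sin(fδ)/sin δ ≈ 0.944.
p = a·p₁ + b·p₂ ≈ (-0.911, -0.254, 0.326); φ = arcsin(p_z) ≈ 19.00°, λ = atan2(p_y, p_x) ≈ -164.43°.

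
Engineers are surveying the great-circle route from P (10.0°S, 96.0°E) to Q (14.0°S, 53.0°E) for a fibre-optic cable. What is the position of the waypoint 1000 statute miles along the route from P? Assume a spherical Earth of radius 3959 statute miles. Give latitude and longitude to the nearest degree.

≈ (12°S, 81°E)

Write both endpoints as unit vectors p₁, p₂ with components (cos φ cos λ, cos φ sin λ, sin φ).
The central angle between the endpoints is δ = arccos(p₁·p₂) ≈ 0.736 rad (42.2°). The total great-circle distance is δ·R ≈ 0.736 × 3959 ≈ 2916 mi, so the target fraction is f = 1000/2916 ≈ 0.343.
Interpolate at f ≈ 0.343 with slerp weights a = sin((1−f)δ)/sin δ ≈ 0.693, b = sin(fδ)/sin δ ≈ 0.372.
p = a·p₁ + b·p₂ ≈ (0.146, 0.967, -0.210); φ = arcsin(p_z) ≈ -12.14°, λ = atan2(p_y, p_x) ≈ 81.41°.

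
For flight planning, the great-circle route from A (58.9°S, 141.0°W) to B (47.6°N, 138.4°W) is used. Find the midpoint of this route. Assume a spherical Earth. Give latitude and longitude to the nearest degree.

Write both endpoints as unit vectors p₁, p₂ with components (cos φ cos λ, cos φ sin λ, sin φ).
The central angle between the endpoints is δ = arccos(p₁·p₂) ≈ 1.859 rad (106.5°).
Interpolate at f = 1/2 with slerp weights a = sin((1−f)δ)/sin δ ≈ 0.836, b = sin(fδ)/sin δ ≈ 0.836.
p = a·p₁ + b·p₂ ≈ (-0.757, -0.646, -0.098); φ = arcsin(p_z) ≈ -5.65°, λ = atan2(p_y, p_x) ≈ -139.53°.

≈ (6°S, 140°W)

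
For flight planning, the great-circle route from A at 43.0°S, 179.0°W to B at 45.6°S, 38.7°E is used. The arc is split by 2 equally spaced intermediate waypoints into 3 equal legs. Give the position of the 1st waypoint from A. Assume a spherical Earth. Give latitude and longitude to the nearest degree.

Write both endpoints as unit vectors p₁, p₂ with components (cos φ cos λ, cos φ sin λ, sin φ).
The central angle between the endpoints is δ = arccos(p₁·p₂) ≈ 1.488 rad (85.3°).
Interpolate at f = 1/3 with slerp weights a = sin((1−f)δ)/sin δ ≈ 0.840, b = sin(fδ)/sin δ ≈ 0.478.
p = a·p₁ + b·p₂ ≈ (-0.354, 0.198, -0.914); φ = arcsin(p_z) ≈ -66.09°, λ = atan2(p_y, p_x) ≈ 150.72°.

≈ 66°S, 151°E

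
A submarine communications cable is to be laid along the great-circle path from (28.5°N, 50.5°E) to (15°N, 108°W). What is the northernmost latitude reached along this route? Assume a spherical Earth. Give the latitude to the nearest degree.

≈ 65°N

The great circle lies in the plane with unit normal n̂ = (p₁ × p₂)/|p₁ × p₂|.
Here n̂_z ≈ -0.417; the vertex latitude is φ_max = arccos|n̂_z| ≈ 65.3°.
Check via Clairaut: cos φ_max = |cos φ₁| · sin C = cos(28.5°)·sin(28.3°) ≈ 0.417, again giving ≈ 65.3°.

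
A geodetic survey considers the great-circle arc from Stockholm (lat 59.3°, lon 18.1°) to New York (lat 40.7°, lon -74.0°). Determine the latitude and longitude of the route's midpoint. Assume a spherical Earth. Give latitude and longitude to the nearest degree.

From cos δ = sin φ₁ sin φ₂ + cos φ₁ cos φ₂ cos Δλ, the central angle is δ ≈ 0.993 rad (56.9°).
Interpolate at f = 1/2 with slerp weights a = sin((1−f)δ)/sin δ ≈ 0.569, b = sin(fδ)/sin δ ≈ 0.569.
p = a·p₁ + b·p₂ ≈ (0.395, -0.324, 0.860); φ = arcsin(p_z) ≈ 59.28°, λ = atan2(p_y, p_x) ≈ -39.39°.

≈ lat 59°, lon -39°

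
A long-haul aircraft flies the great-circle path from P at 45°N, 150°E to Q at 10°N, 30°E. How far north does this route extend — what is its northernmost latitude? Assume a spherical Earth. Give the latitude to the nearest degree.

The great circle lies in the plane with unit normal n̂ = (p₁ × p₂)/|p₁ × p₂|.
Here n̂_z ≈ -0.619; the vertex latitude is φ_max = arccos|n̂_z| ≈ 51.8°.
Check via Clairaut: cos φ_max = |cos φ₁| · sin C = cos(45.0°)·sin(61.1°) ≈ 0.619, again giving ≈ 51.8°.

≈ 52°N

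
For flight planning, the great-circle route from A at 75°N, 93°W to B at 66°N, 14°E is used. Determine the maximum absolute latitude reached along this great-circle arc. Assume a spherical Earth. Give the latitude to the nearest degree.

The great circle lies in the plane with unit normal n̂ = (p₁ × p₂)/|p₁ × p₂|.
Here n̂_z ≈ +0.192; the vertex latitude is φ_max = arccos|n̂_z| ≈ 78.9°.
Check via Clairaut: cos φ_max = |cos φ₁| · sin C = cos(75.0°)·sin(47.9°) ≈ 0.192, again giving ≈ 78.9°.

≈ 79°N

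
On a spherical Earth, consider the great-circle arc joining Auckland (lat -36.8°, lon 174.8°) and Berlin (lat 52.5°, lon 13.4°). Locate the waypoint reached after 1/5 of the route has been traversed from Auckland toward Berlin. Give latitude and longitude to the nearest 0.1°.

≈ lat -9.0°, lon 157.5°

Convert each endpoint to a unit vector on the sphere (x = cos φ cos λ, y = cos φ sin λ, z = sin φ).
The central angle between the endpoints is δ = arccos(p₁·p₂) ≈ 2.785 rad (159.6°).
Interpolate at f = 1/5 with slerp weights a = sin((1−f)δ)/sin δ ≈ 2.270, b = sin(fδ)/sin δ ≈ 1.516.
p = a·p₁ + b·p₂ ≈ (-0.912, 0.379, -0.157); φ = arcsin(p_z) ≈ -9.02°, λ = atan2(p_y, p_x) ≈ 157.46°.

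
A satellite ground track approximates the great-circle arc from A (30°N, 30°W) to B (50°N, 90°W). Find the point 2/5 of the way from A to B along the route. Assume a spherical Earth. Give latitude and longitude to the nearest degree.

≈ (42°N, 49°W)

Convert each endpoint to a unit vector on the sphere (x = cos φ cos λ, y = cos φ sin λ, z = sin φ).
The central angle between the endpoints is δ = arccos(p₁·p₂) ≈ 0.848 rad (48.6°).
Interpolate at f = 2/5 with slerp weights a = sin((1−f)δ)/sin δ ≈ 0.650, b = sin(fδ)/sin δ ≈ 0.444.
p = a·p₁ + b·p₂ ≈ (0.487, -0.566, 0.665); φ = arcsin(p_z) ≈ 41.66°, λ = atan2(p_y, p_x) ≈ -49.30°.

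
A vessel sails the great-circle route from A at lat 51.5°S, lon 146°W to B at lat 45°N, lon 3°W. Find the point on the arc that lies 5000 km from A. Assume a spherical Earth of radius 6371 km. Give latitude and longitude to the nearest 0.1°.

≈ lat 33.7°S, lon 87.8°W

Write both endpoints as unit vectors p₁, p₂ with components (cos φ cos λ, cos φ sin λ, sin φ).
The central angle between the endpoints is δ = arccos(p₁·p₂) ≈ 2.702 rad (154.8°). The total great-circle distance is δ·R ≈ 2.702 × 6371 ≈ 17215 km, so the target fraction is f = 5000/17215 ≈ 0.290.
Interpolate at f ≈ 0.290 with slerp weights a = sin((1−f)δ)/sin δ ≈ 2.210, b = sin(fδ)/sin δ ≈ 1.661.
p = a·p₁ + b·p₂ ≈ (0.032, -0.831, -0.556); φ = arcsin(p_z) ≈ -33.75°, λ = atan2(p_y, p_x) ≈ -87.80°.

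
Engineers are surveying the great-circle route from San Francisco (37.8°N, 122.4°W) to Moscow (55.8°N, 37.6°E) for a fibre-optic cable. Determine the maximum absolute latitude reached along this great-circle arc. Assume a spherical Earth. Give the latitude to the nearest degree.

≈ 81°N

The great circle lies in the plane with unit normal n̂ = (p₁ × p₂)/|p₁ × p₂|.
Here n̂_z ≈ +0.153; the vertex latitude is φ_max = arccos|n̂_z| ≈ 81.2°.
Check via Clairaut: cos φ_max = |cos φ₁| · sin C = cos(37.8°)·sin(11.1°) ≈ 0.153, again giving ≈ 81.2°.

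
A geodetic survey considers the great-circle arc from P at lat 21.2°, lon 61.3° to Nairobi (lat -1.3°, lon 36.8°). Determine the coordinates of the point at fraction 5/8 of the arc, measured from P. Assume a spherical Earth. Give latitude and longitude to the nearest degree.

≈ lat 7°, lon 46°

Convert each endpoint to a unit vector on the sphere (x = cos φ cos λ, y = cos φ sin λ, z = sin φ).
The central angle between the endpoints is δ = arccos(p₁·p₂) ≈ 0.574 rad (32.9°).
Interpolate at f = 5/8 with slerp weights a = sin((1−f)δ)/sin δ ≈ 0.393, b = sin(fδ)/sin δ ≈ 0.647.
p = a·p₁ + b·p₂ ≈ (0.694, 0.709, 0.128); φ = arcsin(p_z) ≈ 7.33°, λ = atan2(p_y, p_x) ≈ 45.62°.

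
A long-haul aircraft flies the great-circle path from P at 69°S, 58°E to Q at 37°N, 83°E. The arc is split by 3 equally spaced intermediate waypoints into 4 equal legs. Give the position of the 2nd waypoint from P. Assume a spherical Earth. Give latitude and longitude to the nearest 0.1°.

≈ 16.3°S, 75.3°E

From cos δ = sin φ₁ sin φ₂ + cos φ₁ cos φ₂ cos Δλ, the central angle is δ ≈ 1.878 rad (107.6°).
Interpolate at f = 2/4 with slerp weights a = sin((1−f)δ)/sin δ ≈ 0.847, b = sin(fδ)/sin δ ≈ 0.847.
p = a·p₁ + b·p₂ ≈ (0.243, 0.928, -0.281); φ = arcsin(p_z) ≈ -16.31°, λ = atan2(p_y, p_x) ≈ 75.32°.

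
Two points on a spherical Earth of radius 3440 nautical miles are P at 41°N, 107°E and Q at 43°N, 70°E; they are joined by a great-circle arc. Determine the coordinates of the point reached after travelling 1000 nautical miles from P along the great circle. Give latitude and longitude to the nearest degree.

≈ 44°N, 85°E

From cos δ = sin φ₁ sin φ₂ + cos φ₁ cos φ₂ cos Δλ, the central angle is δ ≈ 0.477 rad (27.3°). The total great-circle distance is δ·R ≈ 0.477 × 3440 ≈ 1642 nmi, so the target fraction is f = 1000/1642 ≈ 0.609.
Interpolate at f ≈ 0.609 with slerp weights a = sin((1−f)δ)/sin δ ≈ 0.404, b = sin(fδ)/sin δ ≈ 0.624.
p = a·p₁ + b·p₂ ≈ (0.067, 0.720, 0.690); φ = arcsin(p_z) ≈ 43.67°, λ = atan2(p_y, p_x) ≈ 84.69°.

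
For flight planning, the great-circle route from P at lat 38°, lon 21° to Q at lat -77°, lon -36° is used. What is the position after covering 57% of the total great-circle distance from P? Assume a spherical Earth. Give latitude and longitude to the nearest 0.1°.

≈ lat -29.4°, lon 7.5°

Convert each endpoint to a unit vector on the sphere (x = cos φ cos λ, y = cos φ sin λ, z = sin φ).
The central angle between the endpoints is δ = arccos(p₁·p₂) ≈ 2.098 rad (120.2°).
Interpolate at f = 0.57 with slerp weights a = sin((1−f)δ)/sin δ ≈ 0.908, b = sin(fδ)/sin δ ≈ 1.077.
p = a·p₁ + b·p₂ ≈ (0.864, 0.114, -0.490); φ = arcsin(p_z) ≈ -29.36°, λ = atan2(p_y, p_x) ≈ 7.52°.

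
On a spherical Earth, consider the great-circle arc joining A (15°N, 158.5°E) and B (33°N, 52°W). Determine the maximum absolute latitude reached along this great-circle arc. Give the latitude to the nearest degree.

The great circle lies in the plane with unit normal n̂ = (p₁ × p₂)/|p₁ × p₂|.
Here n̂_z ≈ +0.495; the vertex latitude is φ_max = arccos|n̂_z| ≈ 60.3°.
Check via Clairaut: cos φ_max = |cos φ₁| · sin C = cos(15.0°)·sin(30.8°) ≈ 0.495, again giving ≈ 60.3°.

≈ 60°N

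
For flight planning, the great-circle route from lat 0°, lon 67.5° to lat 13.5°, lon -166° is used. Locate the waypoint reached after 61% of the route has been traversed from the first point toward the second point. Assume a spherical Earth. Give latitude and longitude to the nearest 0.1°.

Convert each endpoint to a unit vector on the sphere (x = cos φ cos λ, y = cos φ sin λ, z = sin φ).
The central angle between the endpoints is δ = arccos(p₁·p₂) ≈ 2.188 rad (125.3°).
Interpolate at f = 0.61 with slerp weights a = sin((1−f)δ)/sin δ ≈ 0.923, b = sin(fδ)/sin δ ≈ 1.192.
p = a·p₁ + b·p₂ ≈ (-0.771, 0.573, 0.278); φ = arcsin(p_z) ≈ 16.15°, λ = atan2(p_y, p_x) ≈ 143.39°.

≈ lat 16.2°, lon 143.4°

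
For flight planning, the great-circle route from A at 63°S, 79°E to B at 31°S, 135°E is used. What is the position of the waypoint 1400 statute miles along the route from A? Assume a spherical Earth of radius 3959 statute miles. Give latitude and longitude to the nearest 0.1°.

Write both endpoints as unit vectors p₁, p₂ with components (cos φ cos λ, cos φ sin λ, sin φ).
The central angle between the endpoints is δ = arccos(p₁·p₂) ≈ 0.828 rad (47.4°). The total great-circle distance is δ·R ≈ 0.828 × 3959 ≈ 3277 mi, so the target fraction is f = 1400/3277 ≈ 0.427.
Interpolate at f ≈ 0.427 with slerp weights a = sin((1−f)δ)/sin δ ≈ 0.620, b = sin(fδ)/sin δ ≈ 0.470.
p = a·p₁ + b·p₂ ≈ (-0.231, 0.561, -0.795); φ = arcsin(p_z) ≈ -52.62°, λ = atan2(p_y, p_x) ≈ 112.40°.

≈ 52.6°S, 112.4°E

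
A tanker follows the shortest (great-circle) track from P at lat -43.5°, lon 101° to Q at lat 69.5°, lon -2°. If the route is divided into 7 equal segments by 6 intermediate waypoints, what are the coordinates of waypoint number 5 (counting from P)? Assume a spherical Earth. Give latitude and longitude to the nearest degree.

The haversine formula gives a central angle δ ≈ 2.349 rad (134.6°) between the endpoints.
Interpolate at f = 5/7 with slerp weights a = sin((1−f)δ)/sin δ ≈ 0.873, b = sin(fδ)/sin δ ≈ 1.396.
p = a·p₁ + b·p₂ ≈ (0.368, 0.605, 0.707); φ = arcsin(p_z) ≈ 44.96°, λ = atan2(p_y, p_x) ≈ 58.69°.

≈ lat 45°, lon 59°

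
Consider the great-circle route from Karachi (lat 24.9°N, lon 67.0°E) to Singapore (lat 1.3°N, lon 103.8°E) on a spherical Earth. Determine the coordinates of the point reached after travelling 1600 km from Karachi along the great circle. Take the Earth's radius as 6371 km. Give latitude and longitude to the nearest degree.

The haversine formula gives a central angle δ ≈ 0.744 rad (42.6°) between the endpoints. The total great-circle distance is δ·R ≈ 0.744 × 6371 ≈ 4741 km, so the target fraction is f = 1600/4741 ≈ 0.337.
Interpolate at f ≈ 0.337 with slerp weights a = sin((1−f)δ)/sin δ ≈ 0.699, b = sin(fδ)/sin δ ≈ 0.367.
p = a·p₁ + b·p₂ ≈ (0.160, 0.940, 0.303); φ = arcsin(p_z) ≈ 17.61°, λ = atan2(p_y, p_x) ≈ 80.33°.

≈ lat 18°N, lon 80°E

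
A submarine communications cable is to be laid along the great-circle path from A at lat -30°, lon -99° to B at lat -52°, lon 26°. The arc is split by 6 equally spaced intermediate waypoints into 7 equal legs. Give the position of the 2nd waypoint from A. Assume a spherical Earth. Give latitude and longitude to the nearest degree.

From cos δ = sin φ₁ sin φ₂ + cos φ₁ cos φ₂ cos Δλ, the central angle is δ ≈ 1.482 rad (84.9°).
Interpolate at f = 2/7 with slerp weights a = sin((1−f)δ)/sin δ ≈ 0.875, b = sin(fδ)/sin δ ≈ 0.413.
p = a·p₁ + b·p₂ ≈ (0.110, -0.637, -0.763); φ = arcsin(p_z) ≈ -49.71°, λ = atan2(p_y, p_x) ≈ -80.23°.

≈ lat -50°, lon -80°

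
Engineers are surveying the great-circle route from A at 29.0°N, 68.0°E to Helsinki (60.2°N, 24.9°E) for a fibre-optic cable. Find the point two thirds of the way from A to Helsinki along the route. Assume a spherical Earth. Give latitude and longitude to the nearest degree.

≈ 52°N, 45°E

The haversine formula gives a central angle δ ≈ 0.741 rad (42.4°) between the endpoints.
Interpolate at f = 2/3 with slerp weights a = sin((1−f)δ)/sin δ ≈ 0.362, b = sin(fδ)/sin δ ≈ 0.702.
p = a·p₁ + b·p₂ ≈ (0.435, 0.441, 0.785); φ = arcsin(p_z) ≈ 51.73°, λ = atan2(p_y, p_x) ≈ 45.35°.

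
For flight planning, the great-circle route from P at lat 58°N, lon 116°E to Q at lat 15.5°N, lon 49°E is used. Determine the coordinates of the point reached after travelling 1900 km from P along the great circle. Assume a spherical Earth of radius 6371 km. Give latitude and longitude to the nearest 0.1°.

Convert each endpoint to a unit vector on the sphere (x = cos φ cos λ, y = cos φ sin λ, z = sin φ).
The central angle between the endpoints is δ = arccos(p₁·p₂) ≈ 1.131 rad (64.8°). The total great-circle distance is δ·R ≈ 1.131 × 6371 ≈ 7203 km, so the target fraction is f = 1900/7203 ≈ 0.264.
Interpolate at f ≈ 0.264 with slerp weights a = sin((1−f)δ)/sin δ ≈ 0.817, b = sin(fδ)/sin δ ≈ 0.325.
p = a·p₁ + b·p₂ ≈ (0.015, 0.626, 0.780); φ = arcsin(p_z) ≈ 51.26°, λ = atan2(p_y, p_x) ≈ 88.59°.

≈ lat 51.3°N, lon 88.6°E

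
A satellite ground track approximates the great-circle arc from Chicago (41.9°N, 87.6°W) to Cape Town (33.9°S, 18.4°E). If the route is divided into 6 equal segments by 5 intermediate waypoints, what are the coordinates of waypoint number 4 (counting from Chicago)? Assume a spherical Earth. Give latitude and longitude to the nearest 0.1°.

≈ 7.8°S, 15.9°W

Convert each endpoint to a unit vector on the sphere (x = cos φ cos λ, y = cos φ sin λ, z = sin φ).
The central angle between the endpoints is δ = arccos(p₁·p₂) ≈ 2.145 rad (122.9°).
Interpolate at f = 4/6 with slerp weights a = sin((1−f)δ)/sin δ ≈ 0.780, b = sin(fδ)/sin δ ≈ 1.179.
p = a·p₁ + b·p₂ ≈ (0.953, -0.272, -0.136); φ = arcsin(p_z) ≈ -7.83°, λ = atan2(p_y, p_x) ≈ -15.91°.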